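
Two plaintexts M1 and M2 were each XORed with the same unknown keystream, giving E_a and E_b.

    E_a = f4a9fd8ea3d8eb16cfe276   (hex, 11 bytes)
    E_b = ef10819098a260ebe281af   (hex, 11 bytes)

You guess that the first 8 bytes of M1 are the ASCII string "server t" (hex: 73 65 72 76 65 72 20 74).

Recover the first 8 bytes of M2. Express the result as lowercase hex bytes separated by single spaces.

68 dc 0e 68 5e 08 ab 89

First, E_a ⊕ E_b = (M1 ⊕ K) ⊕ (M2 ⊕ K) = M1 ⊕ M2, so the key drops out. Then M2 = (M1 ⊕ M2) ⊕ M1 over the first 8 bytes.
byte 0: (f4 xor ef) xor 73 = 1b xor 73 = 68
byte 1: (a9 xor 10) xor 65 = b9 xor 65 = dc
byte 2: (fd xor 81) xor 72 = 7c xor 72 = 0e
byte 3: (8e xor 90) xor 76 = 1e xor 76 = 68
byte 4: (a3 xor 98) xor 65 = 3b xor 65 = 5e
byte 5: (d8 xor a2) xor 72 = 7a xor 72 = 08
byte 6: (eb xor 60) xor 20 = 8b xor 20 = ab
byte 7: (16 xor eb) xor 74 = fd xor 74 = 89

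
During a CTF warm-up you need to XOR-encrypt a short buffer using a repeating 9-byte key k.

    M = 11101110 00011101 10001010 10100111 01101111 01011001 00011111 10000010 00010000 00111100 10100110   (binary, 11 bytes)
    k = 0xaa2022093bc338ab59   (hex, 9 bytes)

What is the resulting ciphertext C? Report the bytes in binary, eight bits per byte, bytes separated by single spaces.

The 9-byte key repeats, so the effective keystream is aa 20 22 09 3b c3 38 ab 59 aa 20.
byte 0: ee XOR aa = 44
byte 1: 1d XOR 20 = 3d
byte 2: 8a XOR 22 = a8
byte 3: a7 XOR 09 = ae
byte 4: 6f XOR 3b = 54
byte 5: 59 XOR c3 = 9a
byte 6: 1f XOR 38 = 27
byte 7: 82 XOR ab = 29
byte 8: 10 XOR 59 = 49
byte 9: 3c XOR aa = 96
byte 10: a6 XOR 20 = 86

01000100 00111101 10101000 10101110 01010100 10011010 00100111 00101001 01001001 10010110 10000110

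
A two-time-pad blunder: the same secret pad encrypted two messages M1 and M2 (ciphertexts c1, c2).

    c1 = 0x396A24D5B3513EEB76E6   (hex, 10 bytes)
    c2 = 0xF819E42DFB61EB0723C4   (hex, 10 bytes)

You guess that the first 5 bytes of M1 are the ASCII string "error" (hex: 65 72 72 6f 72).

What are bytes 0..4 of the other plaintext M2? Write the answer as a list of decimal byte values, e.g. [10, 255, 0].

First, c1 ⊕ c2 = (M1 ⊕ K) ⊕ (M2 ⊕ K) = M1 ⊕ M2, so the key drops out. Then M2 = (M1 ⊕ M2) ⊕ M1 over the first 5 bytes.
byte 0: (39 ⊕ f8) ⊕ 65 = c1 ⊕ 65 = a4
byte 1: (6a ⊕ 19) ⊕ 72 = 73 ⊕ 72 = 01
byte 2: (24 ⊕ e4) ⊕ 72 = c0 ⊕ 72 = b2
byte 3: (d5 ⊕ 2d) ⊕ 6f = f8 ⊕ 6f = 97
byte 4: (b3 ⊕ fb) ⊕ 72 = 48 ⊕ 72 = 3a

[164, 1, 178, 151, 58]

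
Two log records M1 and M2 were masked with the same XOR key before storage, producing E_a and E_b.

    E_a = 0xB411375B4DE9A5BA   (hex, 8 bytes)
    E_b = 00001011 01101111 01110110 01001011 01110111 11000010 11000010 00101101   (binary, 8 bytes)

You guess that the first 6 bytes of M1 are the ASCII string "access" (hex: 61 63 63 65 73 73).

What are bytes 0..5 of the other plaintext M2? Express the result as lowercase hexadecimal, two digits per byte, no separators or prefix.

First, E_a ⊕ E_b = (M1 ⊕ K) ⊕ (M2 ⊕ K) = M1 ⊕ M2, so the key drops out. Then M2 = (M1 ⊕ M2) ⊕ M1 over the first 6 bytes.
byte 0: (b4 XOR 0b) XOR 61 = bf XOR 61 = de
byte 1: (11 XOR 6f) XOR 63 = 7e XOR 63 = 1d
byte 2: (37 XOR 76) XOR 63 = 41 XOR 63 = 22
byte 3: (5b XOR 4b) XOR 65 = 10 XOR 65 = 75
byte 4: (4d XOR 77) XOR 73 = 3a XOR 73 = 49
byte 5: (e9 XOR c2) XOR 73 = 2b XOR 73 = 58

de1d22754958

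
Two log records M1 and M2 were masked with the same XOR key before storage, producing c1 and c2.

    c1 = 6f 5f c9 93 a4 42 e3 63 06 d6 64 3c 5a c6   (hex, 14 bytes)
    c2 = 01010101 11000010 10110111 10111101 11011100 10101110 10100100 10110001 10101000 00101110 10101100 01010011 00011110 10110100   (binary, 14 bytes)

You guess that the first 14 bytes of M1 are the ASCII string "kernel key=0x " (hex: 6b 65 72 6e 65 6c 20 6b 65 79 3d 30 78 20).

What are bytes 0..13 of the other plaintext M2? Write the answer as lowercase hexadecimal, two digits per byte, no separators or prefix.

51f80c401d8067b9cb81f55f3c52

First, c1 ⊕ c2 = (M1 ⊕ K) ⊕ (M2 ⊕ K) = M1 ⊕ M2, so the key drops out. Then M2 = (M1 ⊕ M2) ⊕ M1 over the first 14 bytes.
byte 0: (6f xor 55) xor 6b = 3a xor 6b = 51
byte 1: (5f xor c2) xor 65 = 9d xor 65 = f8
byte 2: (c9 xor b7) xor 72 = 7e xor 72 = 0c
byte 3: (93 xor bd) xor 6e = 2e xor 6e = 40
byte 4: (a4 xor dc) xor 65 = 78 xor 65 = 1d
byte 5: (42 xor ae) xor 6c = ec xor 6c = 80
byte 6: (e3 xor a4) xor 20 = 47 xor 20 = 67
byte 7: (63 xor b1) xor 6b = d2 xor 6b = b9
byte 8: (06 xor a8) xor 65 = ae xor 65 = cb
byte 9: (d6 xor 2e) xor 79 = f8 xor 79 = 81
byte 10: (64 xor ac) xor 3d = c8 xor 3d = f5
byte 11: (3c xor 53) xor 30 = 6f xor 30 = 5f
byte 12: (5a xor 1e) xor 78 = 44 xor 78 = 3c
byte 13: (c6 xor b4) xor 20 = 72 xor 20 = 52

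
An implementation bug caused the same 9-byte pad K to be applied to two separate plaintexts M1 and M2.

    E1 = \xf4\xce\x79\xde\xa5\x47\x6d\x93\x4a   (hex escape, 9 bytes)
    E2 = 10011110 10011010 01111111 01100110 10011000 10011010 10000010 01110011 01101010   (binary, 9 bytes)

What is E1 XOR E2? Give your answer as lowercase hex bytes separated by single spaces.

6a 54 06 b8 3d dd ef e0 20

E1 ⊕ E2 = (M1 ⊕ K) ⊕ (M2 ⊕ K) = M1 ⊕ M2 — the shared key cancels under XOR.
f4 ^ 9e = 6a
ce ^ 9a = 54
79 ^ 7f = 06
de ^ 66 = b8
a5 ^ 98 = 3d
47 ^ 9a = dd
6d ^ 82 = ef
93 ^ 73 = e0
4a ^ 6a = 20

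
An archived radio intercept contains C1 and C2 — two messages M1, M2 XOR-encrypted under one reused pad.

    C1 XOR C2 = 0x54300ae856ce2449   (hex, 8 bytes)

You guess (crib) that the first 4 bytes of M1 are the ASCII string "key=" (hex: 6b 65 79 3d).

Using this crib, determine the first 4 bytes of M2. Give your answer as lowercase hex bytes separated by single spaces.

3f 55 73 d5

Since C1 ⊕ C2 = M1 ⊕ M2, XORing with the guessed M1 bytes yields the corresponding M2 bytes: M2 = (C1 ⊕ C2) ⊕ M1.
54 xor 6b = 3f
30 xor 65 = 55
0a xor 79 = 73
e8 xor 3d = d5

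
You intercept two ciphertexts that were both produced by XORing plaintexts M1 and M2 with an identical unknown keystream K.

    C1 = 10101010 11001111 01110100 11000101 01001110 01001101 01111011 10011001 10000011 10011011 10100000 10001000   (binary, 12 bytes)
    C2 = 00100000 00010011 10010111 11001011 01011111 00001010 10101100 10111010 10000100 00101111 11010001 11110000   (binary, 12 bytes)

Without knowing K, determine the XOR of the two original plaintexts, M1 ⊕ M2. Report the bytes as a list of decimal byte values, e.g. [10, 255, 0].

[138, 220, 227, 14, 17, 71, 215, 35, 7, 180, 113, 120]

C1 ⊕ C2 = (M1 ⊕ K) ⊕ (M2 ⊕ K) = M1 ⊕ M2 — the shared key cancels under XOR.
byte 0: aa ^ 20 = 8a
byte 1: cf ^ 13 = dc
byte 2: 74 ^ 97 = e3
byte 3: c5 ^ cb = 0e
byte 4: 4e ^ 5f = 11
byte 5: 4d ^ 0a = 47
byte 6: 7b ^ ac = d7
byte 7: 99 ^ ba = 23
byte 8: 83 ^ 84 = 07
byte 9: 9b ^ 2f = b4
byte 10: a0 ^ d1 = 71
byte 11: 88 ^ f0 = 78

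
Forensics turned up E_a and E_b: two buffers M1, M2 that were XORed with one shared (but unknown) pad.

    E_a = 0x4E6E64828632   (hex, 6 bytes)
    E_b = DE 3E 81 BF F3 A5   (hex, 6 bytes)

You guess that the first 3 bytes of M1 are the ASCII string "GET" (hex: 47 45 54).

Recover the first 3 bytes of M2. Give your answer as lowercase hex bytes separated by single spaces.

d7 15 b1

First, E_a ⊕ E_b = (M1 ⊕ K) ⊕ (M2 ⊕ K) = M1 ⊕ M2, so the key drops out. Then M2 = (M1 ⊕ M2) ⊕ M1 over the first 3 bytes.
byte 0: (4e ⊕ de) ⊕ 47 = 90 ⊕ 47 = d7
byte 1: (6e ⊕ 3e) ⊕ 45 = 50 ⊕ 45 = 15
byte 2: (64 ⊕ 81) ⊕ 54 = e5 ⊕ 54 = b1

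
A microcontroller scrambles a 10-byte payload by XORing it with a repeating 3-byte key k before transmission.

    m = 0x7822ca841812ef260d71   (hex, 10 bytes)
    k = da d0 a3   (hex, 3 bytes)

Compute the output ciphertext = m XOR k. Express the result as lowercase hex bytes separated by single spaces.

a2 f2 69 5e c8 b1 35 f6 ae ab

The 3-byte key repeats, so the effective keystream is da d0 a3 da d0 a3 da d0 a3 da.
byte 0: 78 xor da = a2
byte 1: 22 xor d0 = f2
byte 2: ca xor a3 = 69
byte 3: 84 xor da = 5e
byte 4: 18 xor d0 = c8
byte 5: 12 xor a3 = b1
byte 6: ef xor da = 35
byte 7: 26 xor d0 = f6
byte 8: 0d xor a3 = ae
byte 9: 71 xor da = ab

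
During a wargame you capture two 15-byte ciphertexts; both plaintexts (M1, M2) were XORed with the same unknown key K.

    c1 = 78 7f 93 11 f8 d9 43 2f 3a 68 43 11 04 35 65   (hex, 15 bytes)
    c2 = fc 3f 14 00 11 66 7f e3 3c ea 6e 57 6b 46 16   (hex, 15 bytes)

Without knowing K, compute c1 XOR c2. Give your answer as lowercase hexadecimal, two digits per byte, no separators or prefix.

c1 ⊕ c2 = (M1 ⊕ K) ⊕ (M2 ⊕ K) = M1 ⊕ M2 — the shared key cancels under XOR.
byte 0: 01111000 ⊕ 11111100 = 10000100
byte 1: 01111111 ⊕ 00111111 = 01000000
byte 2: 10010011 ⊕ 00010100 = 10000111
byte 3: 00010001 ⊕ 00000000 = 00010001
byte 4: 11111000 ⊕ 00010001 = 11101001
byte 5: 11011001 ⊕ 01100110 = 10111111
byte 6: 01000011 ⊕ 01111111 = 00111100
byte 7: 00101111 ⊕ 11100011 = 11001100
byte 8: 00111010 ⊕ 00111100 = 00000110
byte 9: 01101000 ⊕ 11101010 = 10000010
byte 10: 01000011 ⊕ 01101110 = 00101101
byte 11: 00010001 ⊕ 01010111 = 01000110
byte 12: 00000100 ⊕ 01101011 = 01101111
byte 13: 00110101 ⊕ 01000110 = 01110011
byte 14: 01100101 ⊕ 00010110 = 01110011

84408711e9bf3ccc06822d466f7373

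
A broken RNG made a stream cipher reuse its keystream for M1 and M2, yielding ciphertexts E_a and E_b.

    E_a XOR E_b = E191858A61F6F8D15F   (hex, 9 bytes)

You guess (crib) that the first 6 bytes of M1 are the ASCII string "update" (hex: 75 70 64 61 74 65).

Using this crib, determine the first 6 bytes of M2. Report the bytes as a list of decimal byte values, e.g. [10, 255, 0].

Since E_a ⊕ E_b = M1 ⊕ M2, XORing with the guessed M1 bytes yields the corresponding M2 bytes: M2 = (E_a ⊕ E_b) ⊕ M1.
11100001 ^ 01110101 = 10010100
10010001 ^ 01110000 = 11100001
10000101 ^ 01100100 = 11100001
10001010 ^ 01100001 = 11101011
01100001 ^ 01110100 = 00010101
11110110 ^ 01100101 = 10010011

[148, 225, 225, 235, 21, 147]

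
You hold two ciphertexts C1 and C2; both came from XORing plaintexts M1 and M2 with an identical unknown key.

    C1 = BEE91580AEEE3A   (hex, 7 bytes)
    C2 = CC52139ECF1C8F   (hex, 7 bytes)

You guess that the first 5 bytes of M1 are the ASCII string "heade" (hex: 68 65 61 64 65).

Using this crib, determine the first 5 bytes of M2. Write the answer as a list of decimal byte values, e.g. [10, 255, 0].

First, C1 ⊕ C2 = (M1 ⊕ K) ⊕ (M2 ⊕ K) = M1 ⊕ M2, so the key drops out. Then M2 = (M1 ⊕ M2) ⊕ M1 over the first 5 bytes.
byte 0: (be xor cc) xor 68 = 72 xor 68 = 1a
byte 1: (e9 xor 52) xor 65 = bb xor 65 = de
byte 2: (15 xor 13) xor 61 = 06 xor 61 = 67
byte 3: (80 xor 9e) xor 64 = 1e xor 64 = 7a
byte 4: (ae xor cf) xor 65 = 61 xor 65 = 04

[26, 222, 103, 122, 4]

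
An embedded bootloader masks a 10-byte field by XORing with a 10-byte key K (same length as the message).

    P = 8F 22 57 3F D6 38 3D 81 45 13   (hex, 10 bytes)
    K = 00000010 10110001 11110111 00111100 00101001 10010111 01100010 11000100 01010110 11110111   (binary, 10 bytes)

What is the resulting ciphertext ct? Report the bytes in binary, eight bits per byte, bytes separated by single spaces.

10001101 10010011 10100000 00000011 11111111 10101111 01011111 01000101 00010011 11100100

XOR is its own inverse, so applying the key byte-wise gives the result directly.
byte 0: 8f XOR 02 = 8d
byte 1: 22 XOR b1 = 93
byte 2: 57 XOR f7 = a0
byte 3: 3f XOR 3c = 03
byte 4: d6 XOR 29 = ff
byte 5: 38 XOR 97 = af
byte 6: 3d XOR 62 = 5f
byte 7: 81 XOR c4 = 45
byte 8: 45 XOR 56 = 13
byte 9: 13 XOR f7 = e4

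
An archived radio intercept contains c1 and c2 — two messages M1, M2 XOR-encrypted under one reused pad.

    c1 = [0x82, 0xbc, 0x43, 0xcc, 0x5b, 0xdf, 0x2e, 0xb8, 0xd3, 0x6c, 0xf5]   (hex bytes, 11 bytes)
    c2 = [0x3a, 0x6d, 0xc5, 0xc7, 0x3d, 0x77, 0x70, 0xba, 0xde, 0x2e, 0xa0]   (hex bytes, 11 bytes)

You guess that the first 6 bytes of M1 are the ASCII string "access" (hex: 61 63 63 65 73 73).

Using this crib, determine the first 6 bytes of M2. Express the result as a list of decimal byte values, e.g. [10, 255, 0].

First, c1 ⊕ c2 = (M1 ⊕ K) ⊕ (M2 ⊕ K) = M1 ⊕ M2, so the key drops out. Then M2 = (M1 ⊕ M2) ⊕ M1 over the first 6 bytes.
byte 0: (82 xor 3a) xor 61 = b8 xor 61 = d9
byte 1: (bc xor 6d) xor 63 = d1 xor 63 = b2
byte 2: (43 xor c5) xor 63 = 86 xor 63 = e5
byte 3: (cc xor c7) xor 65 = 0b xor 65 = 6e
byte 4: (5b xor 3d) xor 73 = 66 xor 73 = 15
byte 5: (df xor 77) xor 73 = a8 xor 73 = db

[217, 178, 229, 110, 21, 219]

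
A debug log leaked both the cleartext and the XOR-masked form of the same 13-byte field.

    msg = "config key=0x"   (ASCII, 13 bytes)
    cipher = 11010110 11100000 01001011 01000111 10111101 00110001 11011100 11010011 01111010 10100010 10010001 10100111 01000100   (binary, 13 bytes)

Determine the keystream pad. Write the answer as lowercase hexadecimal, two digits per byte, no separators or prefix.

Since cipher = msg ⊕ pad, XORing both sides with msg gives pad = msg ⊕ cipher.
63 XOR d6 = b5
6f XOR e0 = 8f
6e XOR 4b = 25
66 XOR 47 = 21
69 XOR bd = d4
67 XOR 31 = 56
20 XOR dc = fc
6b XOR d3 = b8
65 XOR 7a = 1f
79 XOR a2 = db
3d XOR 91 = ac
30 XOR a7 = 97
78 XOR 44 = 3c

b58f2521d456fcb81fdbac973c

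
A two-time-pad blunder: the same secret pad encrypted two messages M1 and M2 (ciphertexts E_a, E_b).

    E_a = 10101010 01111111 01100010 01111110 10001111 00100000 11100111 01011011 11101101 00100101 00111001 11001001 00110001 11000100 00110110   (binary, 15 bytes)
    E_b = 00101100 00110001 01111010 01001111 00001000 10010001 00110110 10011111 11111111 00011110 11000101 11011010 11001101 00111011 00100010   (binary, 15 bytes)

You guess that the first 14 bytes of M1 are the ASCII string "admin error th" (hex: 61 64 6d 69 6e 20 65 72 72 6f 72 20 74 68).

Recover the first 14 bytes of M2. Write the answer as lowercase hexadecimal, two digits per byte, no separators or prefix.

First, E_a ⊕ E_b = (M1 ⊕ K) ⊕ (M2 ⊕ K) = M1 ⊕ M2, so the key drops out. Then M2 = (M1 ⊕ M2) ⊕ M1 over the first 14 bytes.
byte 0: (aa ⊕ 2c) ⊕ 61 = 86 ⊕ 61 = e7
byte 1: (7f ⊕ 31) ⊕ 64 = 4e ⊕ 64 = 2a
byte 2: (62 ⊕ 7a) ⊕ 6d = 18 ⊕ 6d = 75
byte 3: (7e ⊕ 4f) ⊕ 69 = 31 ⊕ 69 = 58
byte 4: (8f ⊕ 08) ⊕ 6e = 87 ⊕ 6e = e9
byte 5: (20 ⊕ 91) ⊕ 20 = b1 ⊕ 20 = 91
byte 6: (e7 ⊕ 36) ⊕ 65 = d1 ⊕ 65 = b4
byte 7: (5b ⊕ 9f) ⊕ 72 = c4 ⊕ 72 = b6
byte 8: (ed ⊕ ff) ⊕ 72 = 12 ⊕ 72 = 60
byte 9: (25 ⊕ 1e) ⊕ 6f = 3b ⊕ 6f = 54
byte 10: (39 ⊕ c5) ⊕ 72 = fc ⊕ 72 = 8e
byte 11: (c9 ⊕ da) ⊕ 20 = 13 ⊕ 20 = 33
byte 12: (31 ⊕ cd) ⊕ 74 = fc ⊕ 74 = 88
byte 13: (c4 ⊕ 3b) ⊕ 68 = ff ⊕ 68 = 97

e72a7558e991b4b660548e338897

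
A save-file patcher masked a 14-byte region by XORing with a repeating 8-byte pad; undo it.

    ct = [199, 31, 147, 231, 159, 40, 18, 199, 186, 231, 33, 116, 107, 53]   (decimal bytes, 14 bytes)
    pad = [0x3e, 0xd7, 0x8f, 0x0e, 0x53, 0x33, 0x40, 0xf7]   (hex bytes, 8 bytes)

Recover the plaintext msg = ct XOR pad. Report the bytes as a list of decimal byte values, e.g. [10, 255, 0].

The 8-byte key repeats, so the effective keystream is 3e d7 8f 0e 53 33 40 f7 3e d7 8f 0e 53 33.
byte 0: 11000111 ^ 00111110 = 11111001
byte 1: 00011111 ^ 11010111 = 11001000
byte 2: 10010011 ^ 10001111 = 00011100
byte 3: 11100111 ^ 00001110 = 11101001
byte 4: 10011111 ^ 01010011 = 11001100
byte 5: 00101000 ^ 00110011 = 00011011
byte 6: 00010010 ^ 01000000 = 01010010
byte 7: 11000111 ^ 11110111 = 00110000
byte 8: 10111010 ^ 00111110 = 10000100
byte 9: 11100111 ^ 11010111 = 00110000
byte 10: 00100001 ^ 10001111 = 10101110
byte 11: 01110100 ^ 00001110 = 01111010
byte 12: 01101011 ^ 01010011 = 00111000
byte 13: 00110101 ^ 00110011 = 00000110

[249, 200, 28, 233, 204, 27, 82, 48, 132, 48, 174, 122, 56, 6]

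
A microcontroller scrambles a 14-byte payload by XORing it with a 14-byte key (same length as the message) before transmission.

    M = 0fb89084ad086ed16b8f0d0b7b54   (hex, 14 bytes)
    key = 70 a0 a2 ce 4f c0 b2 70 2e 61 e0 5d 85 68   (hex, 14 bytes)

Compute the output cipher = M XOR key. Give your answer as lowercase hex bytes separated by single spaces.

7f 18 32 4a e2 c8 dc a1 45 ee ed 56 fe 3c

0f ⊕ 70 = 7f
b8 ⊕ a0 = 18
90 ⊕ a2 = 32
84 ⊕ ce = 4a
ad ⊕ 4f = e2
08 ⊕ c0 = c8
6e ⊕ b2 = dc
d1 ⊕ 70 = a1
6b ⊕ 2e = 45
8f ⊕ 61 = ee
0d ⊕ e0 = ed
0b ⊕ 5d = 56
7b ⊕ 85 = fe
54 ⊕ 68 = 3c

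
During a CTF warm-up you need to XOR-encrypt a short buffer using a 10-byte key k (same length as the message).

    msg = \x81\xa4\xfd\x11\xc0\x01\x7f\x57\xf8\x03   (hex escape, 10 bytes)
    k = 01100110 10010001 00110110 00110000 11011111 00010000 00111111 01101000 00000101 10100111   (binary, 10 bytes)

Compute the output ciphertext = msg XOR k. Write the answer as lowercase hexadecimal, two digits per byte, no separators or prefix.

129 ⊕ 102 = 231
164 ⊕ 145 =  53
253 ⊕  54 = 203
 17 ⊕  48 =  33
192 ⊕ 223 =  31
  1 ⊕  16 =  17
127 ⊕  63 =  64
 87 ⊕ 104 =  63
248 ⊕   5 = 253
  3 ⊕ 167 = 164

e735cb211f11403ffda4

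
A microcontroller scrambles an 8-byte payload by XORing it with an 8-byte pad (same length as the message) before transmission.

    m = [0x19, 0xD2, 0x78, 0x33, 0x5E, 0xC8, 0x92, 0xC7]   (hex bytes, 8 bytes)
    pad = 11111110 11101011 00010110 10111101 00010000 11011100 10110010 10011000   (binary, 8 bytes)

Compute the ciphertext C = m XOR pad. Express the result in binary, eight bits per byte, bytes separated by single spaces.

11100111 00111001 01101110 10001110 01001110 00010100 00100000 01011111

19 XOR fe = e7
d2 XOR eb = 39
78 XOR 16 = 6e
33 XOR bd = 8e
5e XOR 10 = 4e
c8 XOR dc = 14
92 XOR b2 = 20
c7 XOR 98 = 5f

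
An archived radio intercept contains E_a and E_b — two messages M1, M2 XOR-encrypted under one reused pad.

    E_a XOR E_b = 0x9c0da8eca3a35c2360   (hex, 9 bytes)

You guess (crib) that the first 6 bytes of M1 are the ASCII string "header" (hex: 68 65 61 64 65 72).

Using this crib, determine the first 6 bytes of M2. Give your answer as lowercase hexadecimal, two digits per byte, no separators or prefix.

f468c988c6d1

Since E_a ⊕ E_b = M1 ⊕ M2, XORing with the guessed M1 bytes yields the corresponding M2 bytes: M2 = (E_a ⊕ E_b) ⊕ M1.
byte 0: 9c xor 68 = f4
byte 1: 0d xor 65 = 68
byte 2: a8 xor 61 = c9
byte 3: ec xor 64 = 88
byte 4: a3 xor 65 = c6
byte 5: a3 xor 72 = d1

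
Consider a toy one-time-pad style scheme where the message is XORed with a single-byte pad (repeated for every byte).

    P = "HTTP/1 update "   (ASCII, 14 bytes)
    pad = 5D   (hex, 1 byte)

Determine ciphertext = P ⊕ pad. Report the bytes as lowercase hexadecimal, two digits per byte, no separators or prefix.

1509090d726c7d282d393c29387d

The 1-byte key repeats, so the effective keystream is 5d 5d 5d 5d 5d 5d 5d 5d 5d 5d 5d 5d 5d 5d.
byte 0: 48 xor 5d = 15
byte 1: 54 xor 5d = 09
byte 2: 54 xor 5d = 09
byte 3: 50 xor 5d = 0d
byte 4: 2f xor 5d = 72
byte 5: 31 xor 5d = 6c
byte 6: 20 xor 5d = 7d
byte 7: 75 xor 5d = 28
byte 8: 70 xor 5d = 2d
byte 9: 64 xor 5d = 39
byte 10: 61 xor 5d = 3c
byte 11: 74 xor 5d = 29
byte 12: 65 xor 5d = 38
byte 13: 20 xor 5d = 7d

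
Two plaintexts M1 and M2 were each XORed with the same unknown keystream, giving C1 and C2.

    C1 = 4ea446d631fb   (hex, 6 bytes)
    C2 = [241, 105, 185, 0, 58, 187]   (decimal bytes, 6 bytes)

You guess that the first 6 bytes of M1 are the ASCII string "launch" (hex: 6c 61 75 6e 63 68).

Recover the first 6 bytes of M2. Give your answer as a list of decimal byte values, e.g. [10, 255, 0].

First, C1 ⊕ C2 = (M1 ⊕ K) ⊕ (M2 ⊕ K) = M1 ⊕ M2, so the key drops out. Then M2 = (M1 ⊕ M2) ⊕ M1 over the first 6 bytes.
byte 0: (4e ^ f1) ^ 6c = bf ^ 6c = d3
byte 1: (a4 ^ 69) ^ 61 = cd ^ 61 = ac
byte 2: (46 ^ b9) ^ 75 = ff ^ 75 = 8a
byte 3: (d6 ^ 00) ^ 6e = d6 ^ 6e = b8
byte 4: (31 ^ 3a) ^ 63 = 0b ^ 63 = 68
byte 5: (fb ^ bb) ^ 68 = 40 ^ 68 = 28

[211, 172, 138, 184, 104, 40]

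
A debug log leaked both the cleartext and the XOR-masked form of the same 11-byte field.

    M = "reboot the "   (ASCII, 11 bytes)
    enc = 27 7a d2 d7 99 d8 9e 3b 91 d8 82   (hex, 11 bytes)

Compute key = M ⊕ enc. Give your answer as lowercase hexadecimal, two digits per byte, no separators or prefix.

551fb0b8f6acbe4ff9bda2

Since enc = M ⊕ key, XORing both sides with M gives key = M ⊕ enc.
114 XOR  39 =  85
101 XOR 122 =  31
 98 XOR 210 = 176
111 XOR 215 = 184
111 XOR 153 = 246
116 XOR 216 = 172
 32 XOR 158 = 190
116 XOR  59 =  79
104 XOR 145 = 249
101 XOR 216 = 189
 32 XOR 130 = 162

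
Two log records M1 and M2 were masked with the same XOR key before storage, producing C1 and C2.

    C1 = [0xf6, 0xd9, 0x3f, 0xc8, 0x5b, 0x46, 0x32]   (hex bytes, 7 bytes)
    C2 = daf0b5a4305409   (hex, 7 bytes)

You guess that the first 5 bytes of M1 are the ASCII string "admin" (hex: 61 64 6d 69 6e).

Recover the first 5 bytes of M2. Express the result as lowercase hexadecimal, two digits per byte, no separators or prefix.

4d4de70505

First, C1 ⊕ C2 = (M1 ⊕ K) ⊕ (M2 ⊕ K) = M1 ⊕ M2, so the key drops out. Then M2 = (M1 ⊕ M2) ⊕ M1 over the first 5 bytes.
byte 0: (f6 xor da) xor 61 = 2c xor 61 = 4d
byte 1: (d9 xor f0) xor 64 = 29 xor 64 = 4d
byte 2: (3f xor b5) xor 6d = 8a xor 6d = e7
byte 3: (c8 xor a4) xor 69 = 6c xor 69 = 05
byte 4: (5b xor 30) xor 6e = 6b xor 6e = 05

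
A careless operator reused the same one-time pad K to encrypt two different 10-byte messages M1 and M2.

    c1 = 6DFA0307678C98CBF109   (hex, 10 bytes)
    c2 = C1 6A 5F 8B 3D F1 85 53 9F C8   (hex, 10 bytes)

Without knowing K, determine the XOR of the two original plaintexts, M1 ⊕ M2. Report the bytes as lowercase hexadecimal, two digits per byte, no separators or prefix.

c1 ⊕ c2 = (M1 ⊕ K) ⊕ (M2 ⊕ K) = M1 ⊕ M2 — the shared key cancels under XOR.
byte 0: 109 ⊕ 193 = 172
byte 1: 250 ⊕ 106 = 144
byte 2:   3 ⊕  95 =  92
byte 3:   7 ⊕ 139 = 140
byte 4: 103 ⊕  61 =  90
byte 5: 140 ⊕ 241 = 125
byte 6: 152 ⊕ 133 =  29
byte 7: 203 ⊕  83 = 152
byte 8: 241 ⊕ 159 = 110
byte 9:   9 ⊕ 200 = 193

ac905c8c5a7d1d986ec1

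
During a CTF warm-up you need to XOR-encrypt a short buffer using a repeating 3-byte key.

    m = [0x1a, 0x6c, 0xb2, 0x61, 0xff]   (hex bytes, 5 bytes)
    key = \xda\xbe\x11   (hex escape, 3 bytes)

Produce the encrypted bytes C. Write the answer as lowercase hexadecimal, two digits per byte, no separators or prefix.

The 3-byte key repeats, so the effective keystream is da be 11 da be.
byte 0:  26 xor 218 = 192
byte 1: 108 xor 190 = 210
byte 2: 178 xor  17 = 163
byte 3:  97 xor 218 = 187
byte 4: 255 xor 190 =  65

c0d2a3bb41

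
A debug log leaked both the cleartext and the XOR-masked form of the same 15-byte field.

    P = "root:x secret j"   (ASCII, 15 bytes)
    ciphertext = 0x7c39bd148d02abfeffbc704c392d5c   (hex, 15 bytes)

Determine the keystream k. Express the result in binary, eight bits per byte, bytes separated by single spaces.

Since ciphertext = P ⊕ k, XORing both sides with P gives k = P ⊕ ciphertext.
72 ^ 7c = 0e
6f ^ 39 = 56
6f ^ bd = d2
74 ^ 14 = 60
3a ^ 8d = b7
78 ^ 02 = 7a
20 ^ ab = 8b
73 ^ fe = 8d
65 ^ ff = 9a
63 ^ bc = df
72 ^ 70 = 02
65 ^ 4c = 29
74 ^ 39 = 4d
20 ^ 2d = 0d
6a ^ 5c = 36

00001110 01010110 11010010 01100000 10110111 01111010 10001011 10001101 10011010 11011111 00000010 00101001 01001101 00001101 00110110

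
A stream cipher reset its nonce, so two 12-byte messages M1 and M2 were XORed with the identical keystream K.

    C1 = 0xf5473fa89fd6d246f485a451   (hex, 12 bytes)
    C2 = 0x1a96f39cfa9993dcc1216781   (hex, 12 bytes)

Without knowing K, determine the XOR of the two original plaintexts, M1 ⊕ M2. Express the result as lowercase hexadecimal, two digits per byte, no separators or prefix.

efd1cc34654f419a35a4c3d0

C1 ⊕ C2 = (M1 ⊕ K) ⊕ (M2 ⊕ K) = M1 ⊕ M2 — the shared key cancels under XOR.
byte 0: 245 XOR  26 = 239
byte 1:  71 XOR 150 = 209
byte 2:  63 XOR 243 = 204
byte 3: 168 XOR 156 =  52
byte 4: 159 XOR 250 = 101
byte 5: 214 XOR 153 =  79
byte 6: 210 XOR 147 =  65
byte 7:  70 XOR 220 = 154
byte 8: 244 XOR 193 =  53
byte 9: 133 XOR  33 = 164
byte 10: 164 XOR 103 = 195
byte 11:  81 XOR 129 = 208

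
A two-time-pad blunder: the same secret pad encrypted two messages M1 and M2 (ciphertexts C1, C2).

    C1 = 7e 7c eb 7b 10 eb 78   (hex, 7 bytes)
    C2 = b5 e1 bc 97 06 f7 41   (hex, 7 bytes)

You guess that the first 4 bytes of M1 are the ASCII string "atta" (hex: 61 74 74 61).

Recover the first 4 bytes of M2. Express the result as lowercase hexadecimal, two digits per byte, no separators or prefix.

First, C1 ⊕ C2 = (M1 ⊕ K) ⊕ (M2 ⊕ K) = M1 ⊕ M2, so the key drops out. Then M2 = (M1 ⊕ M2) ⊕ M1 over the first 4 bytes.
byte 0: (7e ^ b5) ^ 61 = cb ^ 61 = aa
byte 1: (7c ^ e1) ^ 74 = 9d ^ 74 = e9
byte 2: (eb ^ bc) ^ 74 = 57 ^ 74 = 23
byte 3: (7b ^ 97) ^ 61 = ec ^ 61 = 8d

aae9238d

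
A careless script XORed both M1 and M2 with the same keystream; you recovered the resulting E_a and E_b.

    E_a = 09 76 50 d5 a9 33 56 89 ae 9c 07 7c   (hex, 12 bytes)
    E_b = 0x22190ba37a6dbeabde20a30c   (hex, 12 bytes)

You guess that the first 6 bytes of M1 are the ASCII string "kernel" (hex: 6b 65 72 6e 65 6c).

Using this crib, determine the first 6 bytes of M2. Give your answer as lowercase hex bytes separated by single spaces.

40 0a 29 18 b6 32

First, E_a ⊕ E_b = (M1 ⊕ K) ⊕ (M2 ⊕ K) = M1 ⊕ M2, so the key drops out. Then M2 = (M1 ⊕ M2) ⊕ M1 over the first 6 bytes.
byte 0: (09 ^ 22) ^ 6b = 2b ^ 6b = 40
byte 1: (76 ^ 19) ^ 65 = 6f ^ 65 = 0a
byte 2: (50 ^ 0b) ^ 72 = 5b ^ 72 = 29
byte 3: (d5 ^ a3) ^ 6e = 76 ^ 6e = 18
byte 4: (a9 ^ 7a) ^ 65 = d3 ^ 65 = b6
byte 5: (33 ^ 6d) ^ 6c = 5e ^ 6c = 32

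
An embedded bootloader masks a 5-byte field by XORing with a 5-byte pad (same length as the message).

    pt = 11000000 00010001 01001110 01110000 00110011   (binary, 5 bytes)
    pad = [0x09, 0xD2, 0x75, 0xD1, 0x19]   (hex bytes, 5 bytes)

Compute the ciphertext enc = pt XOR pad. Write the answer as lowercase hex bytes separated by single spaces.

XOR is its own inverse, so applying the key byte-wise gives the result directly.
byte 0: 192 xor   9 = 201
byte 1:  17 xor 210 = 195
byte 2:  78 xor 117 =  59
byte 3: 112 xor 209 = 161
byte 4:  51 xor  25 =  42

c9 c3 3b a1 2a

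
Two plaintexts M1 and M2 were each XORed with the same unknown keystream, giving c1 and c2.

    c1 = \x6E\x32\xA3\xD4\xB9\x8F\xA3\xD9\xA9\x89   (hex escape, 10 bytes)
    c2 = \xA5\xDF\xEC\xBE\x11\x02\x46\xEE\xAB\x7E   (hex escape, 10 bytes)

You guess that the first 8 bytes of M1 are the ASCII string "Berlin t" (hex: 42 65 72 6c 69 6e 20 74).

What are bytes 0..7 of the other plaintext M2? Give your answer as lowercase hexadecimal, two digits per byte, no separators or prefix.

First, c1 ⊕ c2 = (M1 ⊕ K) ⊕ (M2 ⊕ K) = M1 ⊕ M2, so the key drops out. Then M2 = (M1 ⊕ M2) ⊕ M1 over the first 8 bytes.
byte 0: (6e ⊕ a5) ⊕ 42 = cb ⊕ 42 = 89
byte 1: (32 ⊕ df) ⊕ 65 = ed ⊕ 65 = 88
byte 2: (a3 ⊕ ec) ⊕ 72 = 4f ⊕ 72 = 3d
byte 3: (d4 ⊕ be) ⊕ 6c = 6a ⊕ 6c = 06
byte 4: (b9 ⊕ 11) ⊕ 69 = a8 ⊕ 69 = c1
byte 5: (8f ⊕ 02) ⊕ 6e = 8d ⊕ 6e = e3
byte 6: (a3 ⊕ 46) ⊕ 20 = e5 ⊕ 20 = c5
byte 7: (d9 ⊕ ee) ⊕ 74 = 37 ⊕ 74 = 43

89883d06c1e3c543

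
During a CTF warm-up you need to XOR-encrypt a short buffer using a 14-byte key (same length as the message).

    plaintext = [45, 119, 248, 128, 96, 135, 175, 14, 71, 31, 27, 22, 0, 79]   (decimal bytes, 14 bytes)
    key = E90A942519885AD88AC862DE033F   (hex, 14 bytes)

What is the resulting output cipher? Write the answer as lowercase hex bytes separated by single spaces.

byte 0: 2d XOR e9 = c4
byte 1: 77 XOR 0a = 7d
byte 2: f8 XOR 94 = 6c
byte 3: 80 XOR 25 = a5
byte 4: 60 XOR 19 = 79
byte 5: 87 XOR 88 = 0f
byte 6: af XOR 5a = f5
byte 7: 0e XOR d8 = d6
byte 8: 47 XOR 8a = cd
byte 9: 1f XOR c8 = d7
byte 10: 1b XOR 62 = 79
byte 11: 16 XOR de = c8
byte 12: 00 XOR 03 = 03
byte 13: 4f XOR 3f = 70

c4 7d 6c a5 79 0f f5 d6 cd d7 79 c8 03 70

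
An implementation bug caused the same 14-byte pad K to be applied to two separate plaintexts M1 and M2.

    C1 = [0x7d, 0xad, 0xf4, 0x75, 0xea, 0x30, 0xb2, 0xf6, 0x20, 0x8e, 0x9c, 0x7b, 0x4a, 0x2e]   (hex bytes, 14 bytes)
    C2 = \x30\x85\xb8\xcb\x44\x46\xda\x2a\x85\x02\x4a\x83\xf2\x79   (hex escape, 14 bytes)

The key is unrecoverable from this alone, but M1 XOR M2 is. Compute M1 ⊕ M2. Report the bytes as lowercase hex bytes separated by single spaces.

4d 28 4c be ae 76 68 dc a5 8c d6 f8 b8 57

C1 ⊕ C2 = (M1 ⊕ K) ⊕ (M2 ⊕ K) = M1 ⊕ M2 — the shared key cancels under XOR.
7d ⊕ 30 = 4d
ad ⊕ 85 = 28
f4 ⊕ b8 = 4c
75 ⊕ cb = be
ea ⊕ 44 = ae
30 ⊕ 46 = 76
b2 ⊕ da = 68
f6 ⊕ 2a = dc
20 ⊕ 85 = a5
8e ⊕ 02 = 8c
9c ⊕ 4a = d6
7b ⊕ 83 = f8
4a ⊕ f2 = b8
2e ⊕ 79 = 57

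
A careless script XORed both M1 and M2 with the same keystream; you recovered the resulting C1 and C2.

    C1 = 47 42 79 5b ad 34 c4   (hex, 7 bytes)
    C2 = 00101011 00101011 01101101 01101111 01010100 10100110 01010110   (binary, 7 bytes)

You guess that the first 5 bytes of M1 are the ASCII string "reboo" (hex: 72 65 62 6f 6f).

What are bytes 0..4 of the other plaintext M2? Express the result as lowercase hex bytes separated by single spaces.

1e 0c 76 5b 96

First, C1 ⊕ C2 = (M1 ⊕ K) ⊕ (M2 ⊕ K) = M1 ⊕ M2, so the key drops out. Then M2 = (M1 ⊕ M2) ⊕ M1 over the first 5 bytes.
byte 0: (47 ⊕ 2b) ⊕ 72 = 6c ⊕ 72 = 1e
byte 1: (42 ⊕ 2b) ⊕ 65 = 69 ⊕ 65 = 0c
byte 2: (79 ⊕ 6d) ⊕ 62 = 14 ⊕ 62 = 76
byte 3: (5b ⊕ 6f) ⊕ 6f = 34 ⊕ 6f = 5b
byte 4: (ad ⊕ 54) ⊕ 6f = f9 ⊕ 6f = 96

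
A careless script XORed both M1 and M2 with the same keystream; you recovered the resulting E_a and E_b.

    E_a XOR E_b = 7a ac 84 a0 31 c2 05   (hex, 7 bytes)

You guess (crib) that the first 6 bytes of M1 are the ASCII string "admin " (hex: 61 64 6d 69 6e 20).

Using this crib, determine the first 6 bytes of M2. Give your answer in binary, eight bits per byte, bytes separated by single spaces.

00011011 11001000 11101001 11001001 01011111 11100010

Since E_a ⊕ E_b = M1 ⊕ M2, XORing with the guessed M1 bytes yields the corresponding M2 bytes: M2 = (E_a ⊕ E_b) ⊕ M1.
01111010 ⊕ 01100001 = 00011011
10101100 ⊕ 01100100 = 11001000
10000100 ⊕ 01101101 = 11101001
10100000 ⊕ 01101001 = 11001001
00110001 ⊕ 01101110 = 01011111
11000010 ⊕ 00100000 = 11100010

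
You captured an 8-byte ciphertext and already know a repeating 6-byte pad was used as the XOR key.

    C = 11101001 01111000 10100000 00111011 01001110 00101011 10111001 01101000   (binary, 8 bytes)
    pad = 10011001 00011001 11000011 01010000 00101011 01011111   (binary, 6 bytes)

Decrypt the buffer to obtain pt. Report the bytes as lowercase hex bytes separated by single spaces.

70 61 63 6b 65 74 20 71

The 6-byte key repeats, so the effective keystream is 99 19 c3 50 2b 5f 99 19.
byte 0: 233 XOR 153 = 112
byte 1: 120 XOR  25 =  97
byte 2: 160 XOR 195 =  99
byte 3:  59 XOR  80 = 107
byte 4:  78 XOR  43 = 101
byte 5:  43 XOR  95 = 116
byte 6: 185 XOR 153 =  32
byte 7: 104 XOR  25 = 113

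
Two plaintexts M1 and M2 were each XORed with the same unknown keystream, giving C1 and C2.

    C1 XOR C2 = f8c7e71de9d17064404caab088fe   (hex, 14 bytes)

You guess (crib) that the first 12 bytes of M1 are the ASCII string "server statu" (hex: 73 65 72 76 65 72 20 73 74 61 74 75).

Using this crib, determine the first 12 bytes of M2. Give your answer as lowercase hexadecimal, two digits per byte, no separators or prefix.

8ba2956b8ca35017342ddec5

Since C1 ⊕ C2 = M1 ⊕ M2, XORing with the guessed M1 bytes yields the corresponding M2 bytes: M2 = (C1 ⊕ C2) ⊕ M1.
f8 ⊕ 73 = 8b
c7 ⊕ 65 = a2
e7 ⊕ 72 = 95
1d ⊕ 76 = 6b
e9 ⊕ 65 = 8c
d1 ⊕ 72 = a3
70 ⊕ 20 = 50
64 ⊕ 73 = 17
40 ⊕ 74 = 34
4c ⊕ 61 = 2d
aa ⊕ 74 = de
b0 ⊕ 75 = c5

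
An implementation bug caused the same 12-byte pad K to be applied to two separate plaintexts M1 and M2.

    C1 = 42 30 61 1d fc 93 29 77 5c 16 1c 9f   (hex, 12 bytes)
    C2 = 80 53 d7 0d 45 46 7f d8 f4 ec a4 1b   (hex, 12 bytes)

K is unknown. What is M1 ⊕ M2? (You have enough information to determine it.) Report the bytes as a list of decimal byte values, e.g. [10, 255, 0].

C1 ⊕ C2 = (M1 ⊕ K) ⊕ (M2 ⊕ K) = M1 ⊕ M2 — the shared key cancels under XOR.
byte 0: 42 ^ 80 = c2
byte 1: 30 ^ 53 = 63
byte 2: 61 ^ d7 = b6
byte 3: 1d ^ 0d = 10
byte 4: fc ^ 45 = b9
byte 5: 93 ^ 46 = d5
byte 6: 29 ^ 7f = 56
byte 7: 77 ^ d8 = af
byte 8: 5c ^ f4 = a8
byte 9: 16 ^ ec = fa
byte 10: 1c ^ a4 = b8
byte 11: 9f ^ 1b = 84

[194, 99, 182, 16, 185, 213, 86, 175, 168, 250, 184, 132]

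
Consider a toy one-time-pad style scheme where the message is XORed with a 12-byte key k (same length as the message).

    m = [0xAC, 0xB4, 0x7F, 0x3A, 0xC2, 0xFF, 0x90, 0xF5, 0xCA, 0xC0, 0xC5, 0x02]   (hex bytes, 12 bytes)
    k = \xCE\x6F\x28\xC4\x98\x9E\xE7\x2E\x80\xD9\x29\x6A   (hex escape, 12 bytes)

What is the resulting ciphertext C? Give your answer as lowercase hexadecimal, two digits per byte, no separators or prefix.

62db57fe5a6177db4a19ec68

XOR is its own inverse, so applying the key byte-wise gives the result directly.
ac XOR ce = 62
b4 XOR 6f = db
7f XOR 28 = 57
3a XOR c4 = fe
c2 XOR 98 = 5a
ff XOR 9e = 61
90 XOR e7 = 77
f5 XOR 2e = db
ca XOR 80 = 4a
c0 XOR d9 = 19
c5 XOR 29 = ec
02 XOR 6a = 68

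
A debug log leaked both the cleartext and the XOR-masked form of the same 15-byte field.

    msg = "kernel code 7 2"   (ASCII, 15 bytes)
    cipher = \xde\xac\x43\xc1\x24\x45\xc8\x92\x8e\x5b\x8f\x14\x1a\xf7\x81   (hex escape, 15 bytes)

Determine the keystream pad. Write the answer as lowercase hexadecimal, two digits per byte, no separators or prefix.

Since cipher = msg ⊕ pad, XORing both sides with msg gives pad = msg ⊕ cipher.
01101011 XOR 11011110 = 10110101
01100101 XOR 10101100 = 11001001
01110010 XOR 01000011 = 00110001
01101110 XOR 11000001 = 10101111
01100101 XOR 00100100 = 01000001
01101100 XOR 01000101 = 00101001
00100000 XOR 11001000 = 11101000
01100011 XOR 10010010 = 11110001
01101111 XOR 10001110 = 11100001
01100100 XOR 01011011 = 00111111
01100101 XOR 10001111 = 11101010
00100000 XOR 00010100 = 00110100
00110111 XOR 00011010 = 00101101
00100000 XOR 11110111 = 11010111
00110010 XOR 10000001 = 10110011

b5c931af4129e8f1e13fea342dd7b3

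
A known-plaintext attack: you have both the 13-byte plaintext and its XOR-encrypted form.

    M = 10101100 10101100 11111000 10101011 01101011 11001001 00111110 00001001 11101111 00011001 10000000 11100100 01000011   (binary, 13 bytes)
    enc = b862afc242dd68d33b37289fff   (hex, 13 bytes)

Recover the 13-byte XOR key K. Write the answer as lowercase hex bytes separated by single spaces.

14 ce 57 69 29 14 56 da d4 2e a8 7b bc

Since enc = M ⊕ K, XORing both sides with M gives K = M ⊕ enc.
ac ⊕ b8 = 14
ac ⊕ 62 = ce
f8 ⊕ af = 57
ab ⊕ c2 = 69
6b ⊕ 42 = 29
c9 ⊕ dd = 14
3e ⊕ 68 = 56
09 ⊕ d3 = da
ef ⊕ 3b = d4
19 ⊕ 37 = 2e
80 ⊕ 28 = a8
e4 ⊕ 9f = 7b
43 ⊕ ff = bc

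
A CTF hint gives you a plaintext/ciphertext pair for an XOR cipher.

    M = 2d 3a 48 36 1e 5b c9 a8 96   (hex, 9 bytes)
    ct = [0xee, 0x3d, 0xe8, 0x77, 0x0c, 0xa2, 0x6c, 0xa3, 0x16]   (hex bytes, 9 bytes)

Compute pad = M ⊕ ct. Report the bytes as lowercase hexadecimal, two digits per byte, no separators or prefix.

Since ct = M ⊕ pad, XORing both sides with M gives pad = M ⊕ ct.
2d ^ ee = c3
3a ^ 3d = 07
48 ^ e8 = a0
36 ^ 77 = 41
1e ^ 0c = 12
5b ^ a2 = f9
c9 ^ 6c = a5
a8 ^ a3 = 0b
96 ^ 16 = 80

c307a04112f9a50b80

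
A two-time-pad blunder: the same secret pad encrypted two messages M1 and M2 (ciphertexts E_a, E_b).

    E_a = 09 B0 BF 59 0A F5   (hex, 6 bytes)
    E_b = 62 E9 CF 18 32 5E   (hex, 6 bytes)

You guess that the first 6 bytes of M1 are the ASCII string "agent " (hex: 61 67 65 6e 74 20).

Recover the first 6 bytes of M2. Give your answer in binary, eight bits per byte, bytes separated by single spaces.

00001010 00111110 00010101 00101111 01001100 10001011

First, E_a ⊕ E_b = (M1 ⊕ K) ⊕ (M2 ⊕ K) = M1 ⊕ M2, so the key drops out. Then M2 = (M1 ⊕ M2) ⊕ M1 over the first 6 bytes.
byte 0: (09 XOR 62) XOR 61 = 6b XOR 61 = 0a
byte 1: (b0 XOR e9) XOR 67 = 59 XOR 67 = 3e
byte 2: (bf XOR cf) XOR 65 = 70 XOR 65 = 15
byte 3: (59 XOR 18) XOR 6e = 41 XOR 6e = 2f
byte 4: (0a XOR 32) XOR 74 = 38 XOR 74 = 4c
byte 5: (f5 XOR 5e) XOR 20 = ab XOR 20 = 8b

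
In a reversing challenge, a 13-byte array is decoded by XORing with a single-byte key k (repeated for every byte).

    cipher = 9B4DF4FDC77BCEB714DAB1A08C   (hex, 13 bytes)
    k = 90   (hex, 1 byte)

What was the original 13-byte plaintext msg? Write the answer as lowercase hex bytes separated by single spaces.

0b dd 64 6d 57 eb 5e 27 84 4a 21 30 1c

The 1-byte key repeats, so the effective keystream is 90 90 90 90 90 90 90 90 90 90 90 90 90.
byte 0: 155 XOR 144 =  11
byte 1:  77 XOR 144 = 221
byte 2: 244 XOR 144 = 100
byte 3: 253 XOR 144 = 109
byte 4: 199 XOR 144 =  87
byte 5: 123 XOR 144 = 235
byte 6: 206 XOR 144 =  94
byte 7: 183 XOR 144 =  39
byte 8:  20 XOR 144 = 132
byte 9: 218 XOR 144 =  74
byte 10: 177 XOR 144 =  33
byte 11: 160 XOR 144 =  48
byte 12: 140 XOR 144 =  28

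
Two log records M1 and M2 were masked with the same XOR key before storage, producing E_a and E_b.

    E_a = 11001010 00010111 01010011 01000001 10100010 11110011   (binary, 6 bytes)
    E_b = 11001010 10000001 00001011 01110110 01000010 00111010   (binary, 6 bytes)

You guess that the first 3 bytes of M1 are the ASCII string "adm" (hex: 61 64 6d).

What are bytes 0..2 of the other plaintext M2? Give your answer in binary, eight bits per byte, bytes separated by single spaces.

01100001 11110010 00110101

First, E_a ⊕ E_b = (M1 ⊕ K) ⊕ (M2 ⊕ K) = M1 ⊕ M2, so the key drops out. Then M2 = (M1 ⊕ M2) ⊕ M1 over the first 3 bytes.
byte 0: (ca XOR ca) XOR 61 = 00 XOR 61 = 61
byte 1: (17 XOR 81) XOR 64 = 96 XOR 64 = f2
byte 2: (53 XOR 0b) XOR 6d = 58 XOR 6d = 35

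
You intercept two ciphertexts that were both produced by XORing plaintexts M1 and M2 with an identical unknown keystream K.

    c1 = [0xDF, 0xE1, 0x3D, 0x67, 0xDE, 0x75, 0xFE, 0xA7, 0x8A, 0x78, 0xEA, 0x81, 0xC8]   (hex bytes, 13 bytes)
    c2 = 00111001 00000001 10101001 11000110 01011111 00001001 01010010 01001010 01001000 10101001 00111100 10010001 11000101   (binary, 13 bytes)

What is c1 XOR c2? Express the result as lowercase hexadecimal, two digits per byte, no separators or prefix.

e6e094a1817cacedc2d1d6100d

c1 ⊕ c2 = (M1 ⊕ K) ⊕ (M2 ⊕ K) = M1 ⊕ M2 — the shared key cancels under XOR.
byte 0: 223 ⊕  57 = 230
byte 1: 225 ⊕   1 = 224
byte 2:  61 ⊕ 169 = 148
byte 3: 103 ⊕ 198 = 161
byte 4: 222 ⊕  95 = 129
byte 5: 117 ⊕   9 = 124
byte 6: 254 ⊕  82 = 172
byte 7: 167 ⊕  74 = 237
byte 8: 138 ⊕  72 = 194
byte 9: 120 ⊕ 169 = 209
byte 10: 234 ⊕  60 = 214
byte 11: 129 ⊕ 145 =  16
byte 12: 200 ⊕ 197 =  13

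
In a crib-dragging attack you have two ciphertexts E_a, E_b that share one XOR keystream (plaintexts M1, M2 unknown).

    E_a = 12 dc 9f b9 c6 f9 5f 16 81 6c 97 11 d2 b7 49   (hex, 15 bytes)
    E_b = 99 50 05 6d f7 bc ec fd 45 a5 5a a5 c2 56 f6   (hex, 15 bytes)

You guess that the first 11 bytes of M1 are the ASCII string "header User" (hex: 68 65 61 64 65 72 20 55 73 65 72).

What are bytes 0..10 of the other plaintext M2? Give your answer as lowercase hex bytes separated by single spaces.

First, E_a ⊕ E_b = (M1 ⊕ K) ⊕ (M2 ⊕ K) = M1 ⊕ M2, so the key drops out. Then M2 = (M1 ⊕ M2) ⊕ M1 over the first 11 bytes.
byte 0: (12 xor 99) xor 68 = 8b xor 68 = e3
byte 1: (dc xor 50) xor 65 = 8c xor 65 = e9
byte 2: (9f xor 05) xor 61 = 9a xor 61 = fb
byte 3: (b9 xor 6d) xor 64 = d4 xor 64 = b0
byte 4: (c6 xor f7) xor 65 = 31 xor 65 = 54
byte 5: (f9 xor bc) xor 72 = 45 xor 72 = 37
byte 6: (5f xor ec) xor 20 = b3 xor 20 = 93
byte 7: (16 xor fd) xor 55 = eb xor 55 = be
byte 8: (81 xor 45) xor 73 = c4 xor 73 = b7
byte 9: (6c xor a5) xor 65 = c9 xor 65 = ac
byte 10: (97 xor 5a) xor 72 = cd xor 72 = bf

e3 e9 fb b0 54 37 93 be b7 ac bf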